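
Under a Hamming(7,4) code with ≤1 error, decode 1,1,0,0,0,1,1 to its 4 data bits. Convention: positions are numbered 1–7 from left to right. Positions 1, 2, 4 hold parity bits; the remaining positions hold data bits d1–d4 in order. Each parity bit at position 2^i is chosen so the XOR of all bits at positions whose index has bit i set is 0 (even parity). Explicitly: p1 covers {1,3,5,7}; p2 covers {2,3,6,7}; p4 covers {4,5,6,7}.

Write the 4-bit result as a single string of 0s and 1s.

0011

s1 (pos 1,3,5,7): 1⊕0⊕0⊕1 = 0
s2 (pos 2,3,6,7): 1⊕0⊕1⊕1 = 1
s4 (pos 4,5,6,7): 0⊕0⊕1⊕1 = 0
Syndrome s4…s1 = 010 → error at position 2.
Flip position 2: 1100011 → 1000011
Read data bits from positions 3,5,6,7: 0011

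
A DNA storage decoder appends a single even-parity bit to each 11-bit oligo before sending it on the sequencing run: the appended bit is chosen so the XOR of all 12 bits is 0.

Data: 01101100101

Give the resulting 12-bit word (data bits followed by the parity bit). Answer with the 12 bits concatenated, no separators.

011011001010

XOR of the 11 data bits: 0⊕1⊕1⊕0⊕1⊕1⊕0⊕0⊕1⊕0⊕1 = 0
Parity bit = 0 (so all 12 bits XOR to 0).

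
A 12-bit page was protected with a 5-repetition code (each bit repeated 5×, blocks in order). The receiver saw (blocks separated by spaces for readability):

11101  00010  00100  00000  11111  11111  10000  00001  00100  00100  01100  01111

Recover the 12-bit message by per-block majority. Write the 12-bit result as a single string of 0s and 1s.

100011000001

Block 1 (11101): 4 ones → 1
Block 2 (00010): 1 one → 0
Block 3 (00100): 1 one → 0
Block 4 (00000): 0 ones → 0
Block 5 (11111): 5 ones → 1
Block 6 (11111): 5 ones → 1
Block 7 (10000): 1 one → 0
Block 8 (00001): 1 one → 0
Block 9 (00100): 1 one → 0
Block 10 (00100): 1 one → 0
Block 11 (01100): 2 ones → 0
Block 12 (01111): 4 ones → 1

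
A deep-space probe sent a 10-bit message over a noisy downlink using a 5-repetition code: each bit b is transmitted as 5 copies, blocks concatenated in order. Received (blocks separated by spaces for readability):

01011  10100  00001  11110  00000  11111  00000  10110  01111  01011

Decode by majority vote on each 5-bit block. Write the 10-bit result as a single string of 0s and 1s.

Block 1 (01011): 3 ones → 1
Block 2 (10100): 2 ones → 0
Block 3 (00001): 1 one → 0
Block 4 (11110): 4 ones → 1
Block 5 (00000): 0 ones → 0
Block 6 (11111): 5 ones → 1
Block 7 (00000): 0 ones → 0
Block 8 (10110): 3 ones → 1
Block 9 (01111): 4 ones → 1
Block 10 (01011): 3 ones → 1

1001010111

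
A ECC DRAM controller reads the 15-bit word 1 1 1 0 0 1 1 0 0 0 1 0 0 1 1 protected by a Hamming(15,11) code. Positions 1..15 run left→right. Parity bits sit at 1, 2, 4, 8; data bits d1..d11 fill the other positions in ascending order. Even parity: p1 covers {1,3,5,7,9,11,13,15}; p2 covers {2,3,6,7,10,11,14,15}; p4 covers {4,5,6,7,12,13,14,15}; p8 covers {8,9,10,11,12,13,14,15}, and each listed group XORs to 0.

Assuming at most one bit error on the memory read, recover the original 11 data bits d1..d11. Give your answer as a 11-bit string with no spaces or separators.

10110000011

s1 (pos 1,3,5,7,9,11,13,15): 1⊕1⊕0⊕1⊕0⊕1⊕0⊕1 = 1
s2 (pos 2,3,6,7,10,11,14,15): 1⊕1⊕1⊕1⊕0⊕1⊕1⊕1 = 1
s4 (pos 4,5,6,7,12,13,14,15): 0⊕0⊕1⊕1⊕0⊕0⊕1⊕1 = 0
s8 (pos 8,9,10,11,12,13,14,15): 0⊕0⊕0⊕1⊕0⊕0⊕1⊕1 = 1
Syndrome s8…s1 = 1011 → error at position 11.
Flip position 11: 111001100010011 → 111001100000011
Read data bits from positions 3,5,6,7,9,10,11,12,13,14,15: 10110000011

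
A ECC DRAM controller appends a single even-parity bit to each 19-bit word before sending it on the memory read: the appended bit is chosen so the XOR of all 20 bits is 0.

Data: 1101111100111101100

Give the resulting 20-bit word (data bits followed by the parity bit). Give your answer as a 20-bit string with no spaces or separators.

11011111001111011001

XOR of the 19 data bits: 1⊕1⊕0⊕1⊕1⊕1⊕1⊕1⊕0⊕0⊕1⊕1⊕1⊕1⊕0⊕1⊕1⊕0⊕0 = 1
Parity bit = 1 (so all 20 bits XOR to 0).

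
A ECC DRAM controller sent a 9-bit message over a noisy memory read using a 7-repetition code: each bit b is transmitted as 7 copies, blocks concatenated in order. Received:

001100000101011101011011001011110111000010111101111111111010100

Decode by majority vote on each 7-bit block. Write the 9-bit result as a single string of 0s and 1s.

Block 1 (0011000): 2 ones → 0
Block 2 (0010101): 3 ones → 0
Block 3 (1101011): 5 ones → 1
Block 4 (0110010): 3 ones → 0
Block 5 (1111011): 6 ones → 1
Block 6 (1000010): 2 ones → 0
Block 7 (1111011): 6 ones → 1
Block 8 (1111111): 7 ones → 1
Block 9 (1010100): 3 ones → 0

001010110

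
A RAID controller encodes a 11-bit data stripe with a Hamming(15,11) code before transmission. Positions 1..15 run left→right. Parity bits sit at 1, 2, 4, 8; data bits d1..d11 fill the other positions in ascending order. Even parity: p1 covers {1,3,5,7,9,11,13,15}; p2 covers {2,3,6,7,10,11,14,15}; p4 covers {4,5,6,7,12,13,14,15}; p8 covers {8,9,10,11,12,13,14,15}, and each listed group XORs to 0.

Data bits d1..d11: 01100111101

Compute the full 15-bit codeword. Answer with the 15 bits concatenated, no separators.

000111010111101

Place data at non-parity positions: p1 p2 0 p4 1 1 0 p8 0 1 1 1 1 0 1
p1 (pos 1,3,5,7,9,11,13,15): XOR of data positions = 0⊕1⊕0⊕0⊕1⊕1⊕1 = 0
p2 (pos 2,3,6,7,10,11,14,15): XOR of data positions = 0⊕1⊕0⊕1⊕1⊕0⊕1 = 0
p4 (pos 4,5,6,7,12,13,14,15): XOR of data positions = 1⊕1⊕0⊕1⊕1⊕0⊕1 = 1
p8 (pos 8,9,10,11,12,13,14,15): XOR of data positions = 0⊕1⊕1⊕1⊕1⊕0⊕1 = 1
Codeword: 000111010111101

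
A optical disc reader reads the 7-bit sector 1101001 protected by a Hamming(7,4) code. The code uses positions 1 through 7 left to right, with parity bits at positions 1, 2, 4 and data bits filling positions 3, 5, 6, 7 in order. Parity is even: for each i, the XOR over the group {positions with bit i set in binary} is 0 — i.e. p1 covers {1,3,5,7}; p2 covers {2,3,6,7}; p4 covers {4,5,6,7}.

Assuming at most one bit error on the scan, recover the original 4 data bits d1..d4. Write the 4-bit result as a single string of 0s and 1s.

s1 (pos 1,3,5,7): 1⊕0⊕0⊕1 = 0
s2 (pos 2,3,6,7): 1⊕0⊕0⊕1 = 0
s4 (pos 4,5,6,7): 1⊕0⊕0⊕1 = 0
Syndrome s4…s1 = 000 → no error.
Read data bits from positions 3,5,6,7: 0001

0001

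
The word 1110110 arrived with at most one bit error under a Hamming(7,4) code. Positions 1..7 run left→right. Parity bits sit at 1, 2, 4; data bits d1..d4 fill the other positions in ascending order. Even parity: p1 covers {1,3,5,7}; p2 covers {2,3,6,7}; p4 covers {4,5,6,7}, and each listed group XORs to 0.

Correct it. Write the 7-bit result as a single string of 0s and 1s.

1100110

s1 (pos 1,3,5,7): 1⊕1⊕1⊕0 = 1
s2 (pos 2,3,6,7): 1⊕1⊕1⊕0 = 1
s4 (pos 4,5,6,7): 0⊕1⊕1⊕0 = 0
Syndrome s4…s1 = 011 → error at position 3.
Flip position 3: 1110110 → 1100110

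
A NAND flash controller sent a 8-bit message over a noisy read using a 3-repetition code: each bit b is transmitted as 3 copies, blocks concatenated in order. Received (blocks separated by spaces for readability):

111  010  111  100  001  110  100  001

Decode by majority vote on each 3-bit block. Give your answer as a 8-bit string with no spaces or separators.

10100100

Block 1 (111): 3 ones → 1
Block 2 (010): 1 one → 0
Block 3 (111): 3 ones → 1
Block 4 (100): 1 one → 0
Block 5 (001): 1 one → 0
Block 6 (110): 2 ones → 1
Block 7 (100): 1 one → 0
Block 8 (001): 1 one → 0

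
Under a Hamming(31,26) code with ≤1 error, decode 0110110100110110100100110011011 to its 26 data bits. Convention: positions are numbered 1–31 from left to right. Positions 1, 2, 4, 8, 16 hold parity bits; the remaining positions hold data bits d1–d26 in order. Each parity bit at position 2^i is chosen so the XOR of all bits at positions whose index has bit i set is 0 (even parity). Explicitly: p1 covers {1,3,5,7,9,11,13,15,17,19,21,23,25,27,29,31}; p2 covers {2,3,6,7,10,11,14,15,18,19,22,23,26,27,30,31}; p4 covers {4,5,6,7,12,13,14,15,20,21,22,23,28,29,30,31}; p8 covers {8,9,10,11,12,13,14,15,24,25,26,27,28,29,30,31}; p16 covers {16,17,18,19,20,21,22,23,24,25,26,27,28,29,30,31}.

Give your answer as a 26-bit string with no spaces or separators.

11100011011100100110011011

s1 (pos 1,3,5,7,9,11,13,15,17,19,21,23,25,27,29,31): 0⊕1⊕1⊕0⊕0⊕1⊕0⊕1⊕1⊕0⊕0⊕1⊕0⊕1⊕0⊕1 = 0
s2 (pos 2,3,6,7,10,11,14,15,18,19,22,23,26,27,30,31): 1⊕1⊕1⊕0⊕0⊕1⊕1⊕1⊕0⊕0⊕0⊕1⊕0⊕1⊕1⊕1 = 0
s4 (pos 4,5,6,7,12,13,14,15,20,21,22,23,28,29,30,31): 0⊕1⊕1⊕0⊕1⊕0⊕1⊕1⊕1⊕0⊕0⊕1⊕1⊕0⊕1⊕1 = 0
s8 (pos 8,9,10,11,12,13,14,15,24,25,26,27,28,29,30,31): 1⊕0⊕0⊕1⊕1⊕0⊕1⊕1⊕1⊕0⊕0⊕1⊕1⊕0⊕1⊕1 = 0
s16 (pos 16,17,18,19,20,21,22,23,24,25,26,27,28,29,30,31): 0⊕1⊕0⊕0⊕1⊕0⊕0⊕1⊕1⊕0⊕0⊕1⊕1⊕0⊕1⊕1 = 0
Syndrome s16…s1 = 00000 → no error.
Read data bits from positions 3,5,6,7,9,10,11,12,13,14,15,17,18,19,20,21,22,23,24,25,26,27,28,29,30,31: 11100011011100100110011011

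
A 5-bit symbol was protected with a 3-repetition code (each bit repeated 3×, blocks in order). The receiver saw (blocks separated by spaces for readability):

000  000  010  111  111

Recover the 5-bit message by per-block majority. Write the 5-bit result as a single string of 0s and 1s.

00011

Block 1 (000): 0 ones → 0
Block 2 (000): 0 ones → 0
Block 3 (010): 1 one → 0
Block 4 (111): 3 ones → 1
Block 5 (111): 3 ones → 1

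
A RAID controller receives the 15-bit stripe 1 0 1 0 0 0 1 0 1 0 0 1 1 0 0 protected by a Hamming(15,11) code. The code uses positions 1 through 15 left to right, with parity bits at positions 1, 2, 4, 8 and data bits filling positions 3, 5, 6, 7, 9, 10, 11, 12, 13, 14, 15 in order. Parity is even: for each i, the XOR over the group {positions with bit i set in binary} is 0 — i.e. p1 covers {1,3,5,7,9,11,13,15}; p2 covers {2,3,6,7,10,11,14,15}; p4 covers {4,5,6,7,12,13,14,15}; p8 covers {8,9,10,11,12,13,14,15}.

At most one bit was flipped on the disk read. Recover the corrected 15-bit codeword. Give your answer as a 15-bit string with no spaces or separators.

s1 (pos 1,3,5,7,9,11,13,15): 1⊕1⊕0⊕1⊕1⊕0⊕1⊕0 = 1
s2 (pos 2,3,6,7,10,11,14,15): 0⊕1⊕0⊕1⊕0⊕0⊕0⊕0 = 0
s4 (pos 4,5,6,7,12,13,14,15): 0⊕0⊕0⊕1⊕1⊕1⊕0⊕0 = 1
s8 (pos 8,9,10,11,12,13,14,15): 0⊕1⊕0⊕0⊕1⊕1⊕0⊕0 = 1
Syndrome s8…s1 = 1101 → error at position 13.
Flip position 13: 101000101001100 → 101000101001000

101000101001000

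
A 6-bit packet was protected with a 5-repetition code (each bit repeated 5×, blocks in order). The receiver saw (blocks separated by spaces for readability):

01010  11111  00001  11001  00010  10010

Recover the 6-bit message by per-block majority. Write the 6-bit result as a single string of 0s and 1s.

010100

Block 1 (01010): 2 ones → 0
Block 2 (11111): 5 ones → 1
Block 3 (00001): 1 one → 0
Block 4 (11001): 3 ones → 1
Block 5 (00010): 1 one → 0
Block 6 (10010): 2 ones → 0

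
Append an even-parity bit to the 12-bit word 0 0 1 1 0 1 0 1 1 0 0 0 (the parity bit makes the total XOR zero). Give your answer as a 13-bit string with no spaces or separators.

XOR of the 12 data bits: 0⊕0⊕1⊕1⊕0⊕1⊕0⊕1⊕1⊕0⊕0⊕0 = 1
Parity bit = 1 (so all 13 bits XOR to 0).

0011010110001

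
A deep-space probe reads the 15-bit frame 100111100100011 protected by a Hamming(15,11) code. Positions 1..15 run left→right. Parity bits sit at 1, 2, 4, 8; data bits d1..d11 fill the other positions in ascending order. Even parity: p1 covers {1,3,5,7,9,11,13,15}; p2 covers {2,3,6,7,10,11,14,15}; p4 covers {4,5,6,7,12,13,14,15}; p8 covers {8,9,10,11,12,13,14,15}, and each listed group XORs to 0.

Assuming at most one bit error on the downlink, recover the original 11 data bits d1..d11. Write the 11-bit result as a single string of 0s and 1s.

01110000011

s1 (pos 1,3,5,7,9,11,13,15): 1⊕0⊕1⊕1⊕0⊕0⊕0⊕1 = 0
s2 (pos 2,3,6,7,10,11,14,15): 0⊕0⊕1⊕1⊕1⊕0⊕1⊕1 = 1
s4 (pos 4,5,6,7,12,13,14,15): 1⊕1⊕1⊕1⊕0⊕0⊕1⊕1 = 0
s8 (pos 8,9,10,11,12,13,14,15): 0⊕0⊕1⊕0⊕0⊕0⊕1⊕1 = 1
Syndrome s8…s1 = 1010 → error at position 10.
Flip position 10: 100111100100011 → 100111100000011
Read data bits from positions 3,5,6,7,9,10,11,12,13,14,15: 01110000011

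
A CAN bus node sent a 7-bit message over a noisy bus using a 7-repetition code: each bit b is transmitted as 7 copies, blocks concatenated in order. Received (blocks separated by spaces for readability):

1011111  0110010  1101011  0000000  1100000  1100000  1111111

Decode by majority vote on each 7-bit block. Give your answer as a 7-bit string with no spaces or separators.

Block 1 (1011111): 6 ones → 1
Block 2 (0110010): 3 ones → 0
Block 3 (1101011): 5 ones → 1
Block 4 (0000000): 0 ones → 0
Block 5 (1100000): 2 ones → 0
Block 6 (1100000): 2 ones → 0
Block 7 (1111111): 7 ones → 1

1010001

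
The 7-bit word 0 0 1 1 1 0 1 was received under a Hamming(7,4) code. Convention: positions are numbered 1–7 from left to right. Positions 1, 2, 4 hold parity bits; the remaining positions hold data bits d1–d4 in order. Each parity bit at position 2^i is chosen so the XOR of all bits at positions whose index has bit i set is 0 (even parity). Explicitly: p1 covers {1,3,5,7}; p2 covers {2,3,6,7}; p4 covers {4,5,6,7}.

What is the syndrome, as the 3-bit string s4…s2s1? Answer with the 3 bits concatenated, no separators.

101

s1 (pos 1,3,5,7): 0⊕1⊕1⊕1 = 1
s2 (pos 2,3,6,7): 0⊕1⊕0⊕1 = 0
s4 (pos 4,5,6,7): 1⊕1⊕0⊕1 = 1
Syndrome s4…s1 = 101 → error at position 5.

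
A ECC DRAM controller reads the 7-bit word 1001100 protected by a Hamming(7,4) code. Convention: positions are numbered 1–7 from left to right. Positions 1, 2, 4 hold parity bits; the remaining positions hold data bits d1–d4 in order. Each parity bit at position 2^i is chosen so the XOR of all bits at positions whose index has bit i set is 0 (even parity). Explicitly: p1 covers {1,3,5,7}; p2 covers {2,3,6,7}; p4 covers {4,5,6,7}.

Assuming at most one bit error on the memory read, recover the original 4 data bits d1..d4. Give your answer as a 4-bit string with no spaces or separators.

0100

s1 (pos 1,3,5,7): 1⊕0⊕1⊕0 = 0
s2 (pos 2,3,6,7): 0⊕0⊕0⊕0 = 0
s4 (pos 4,5,6,7): 1⊕1⊕0⊕0 = 0
Syndrome s4…s1 = 000 → no error.
Read data bits from positions 3,5,6,7: 0100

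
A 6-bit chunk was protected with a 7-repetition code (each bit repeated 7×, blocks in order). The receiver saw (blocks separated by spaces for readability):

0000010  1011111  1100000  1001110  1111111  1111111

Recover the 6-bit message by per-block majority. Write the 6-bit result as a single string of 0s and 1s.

010111

Block 1 (0000010): 1 one → 0
Block 2 (1011111): 6 ones → 1
Block 3 (1100000): 2 ones → 0
Block 4 (1001110): 4 ones → 1
Block 5 (1111111): 7 ones → 1
Block 6 (1111111): 7 ones → 1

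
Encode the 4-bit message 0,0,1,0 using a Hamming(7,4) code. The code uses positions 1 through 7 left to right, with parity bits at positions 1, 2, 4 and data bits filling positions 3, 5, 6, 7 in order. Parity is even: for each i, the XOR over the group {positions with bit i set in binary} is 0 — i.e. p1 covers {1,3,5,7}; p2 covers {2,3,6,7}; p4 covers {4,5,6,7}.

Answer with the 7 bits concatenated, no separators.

0101010

Place data at non-parity positions: p1 p2 0 p4 0 1 0
p1 (pos 1,3,5,7): XOR of data positions = 0⊕0⊕0 = 0
p2 (pos 2,3,6,7): XOR of data positions = 0⊕1⊕0 = 1
p4 (pos 4,5,6,7): XOR of data positions = 0⊕1⊕0 = 1
Codeword: 0101010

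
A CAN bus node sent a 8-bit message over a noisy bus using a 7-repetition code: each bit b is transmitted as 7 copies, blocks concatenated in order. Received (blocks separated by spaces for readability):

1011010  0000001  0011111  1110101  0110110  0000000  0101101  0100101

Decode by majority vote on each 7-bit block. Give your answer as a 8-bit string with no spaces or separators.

10111010

Block 1 (1011010): 4 ones → 1
Block 2 (0000001): 1 one → 0
Block 3 (0011111): 5 ones → 1
Block 4 (1110101): 5 ones → 1
Block 5 (0110110): 4 ones → 1
Block 6 (0000000): 0 ones → 0
Block 7 (0101101): 4 ones → 1
Block 8 (0100101): 3 ones → 0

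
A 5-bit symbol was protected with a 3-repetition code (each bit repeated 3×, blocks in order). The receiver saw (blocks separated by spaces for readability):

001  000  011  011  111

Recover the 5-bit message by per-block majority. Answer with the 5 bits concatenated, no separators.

Block 1 (001): 1 one → 0
Block 2 (000): 0 ones → 0
Block 3 (011): 2 ones → 1
Block 4 (011): 2 ones → 1
Block 5 (111): 3 ones → 1

00111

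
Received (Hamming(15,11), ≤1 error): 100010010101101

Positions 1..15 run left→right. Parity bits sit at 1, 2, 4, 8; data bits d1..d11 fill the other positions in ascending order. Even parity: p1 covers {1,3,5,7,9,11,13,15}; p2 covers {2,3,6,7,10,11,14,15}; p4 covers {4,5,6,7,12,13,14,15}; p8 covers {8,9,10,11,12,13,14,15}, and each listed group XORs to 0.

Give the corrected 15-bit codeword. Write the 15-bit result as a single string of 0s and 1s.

s1 (pos 1,3,5,7,9,11,13,15): 1⊕0⊕1⊕0⊕0⊕0⊕1⊕1 = 0
s2 (pos 2,3,6,7,10,11,14,15): 0⊕0⊕0⊕0⊕1⊕0⊕0⊕1 = 0
s4 (pos 4,5,6,7,12,13,14,15): 0⊕1⊕0⊕0⊕1⊕1⊕0⊕1 = 0
s8 (pos 8,9,10,11,12,13,14,15): 1⊕0⊕1⊕0⊕1⊕1⊕0⊕1 = 1
Syndrome s8…s1 = 1000 → error at position 8.
Flip position 8: 100010010101101 → 100010000101101

100010000101101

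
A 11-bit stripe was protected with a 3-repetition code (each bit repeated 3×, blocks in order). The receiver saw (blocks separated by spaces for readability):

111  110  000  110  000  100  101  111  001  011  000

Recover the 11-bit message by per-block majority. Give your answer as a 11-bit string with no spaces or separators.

Block 1 (111): 3 ones → 1
Block 2 (110): 2 ones → 1
Block 3 (000): 0 ones → 0
Block 4 (110): 2 ones → 1
Block 5 (000): 0 ones → 0
Block 6 (100): 1 one → 0
Block 7 (101): 2 ones → 1
Block 8 (111): 3 ones → 1
Block 9 (001): 1 one → 0
Block 10 (011): 2 ones → 1
Block 11 (000): 0 ones → 0

11010011010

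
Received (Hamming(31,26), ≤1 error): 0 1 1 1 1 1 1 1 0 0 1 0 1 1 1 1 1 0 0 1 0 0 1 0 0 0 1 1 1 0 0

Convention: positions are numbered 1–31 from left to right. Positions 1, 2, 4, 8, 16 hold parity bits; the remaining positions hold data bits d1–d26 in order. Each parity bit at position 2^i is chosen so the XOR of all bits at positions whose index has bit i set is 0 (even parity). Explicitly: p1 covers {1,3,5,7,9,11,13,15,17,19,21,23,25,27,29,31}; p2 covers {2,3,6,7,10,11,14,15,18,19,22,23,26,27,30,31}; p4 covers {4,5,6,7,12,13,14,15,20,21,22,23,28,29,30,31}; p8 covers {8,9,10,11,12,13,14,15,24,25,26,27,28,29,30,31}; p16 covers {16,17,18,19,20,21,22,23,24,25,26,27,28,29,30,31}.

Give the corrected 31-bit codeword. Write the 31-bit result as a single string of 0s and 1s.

s1 (pos 1,3,5,7,9,11,13,15,17,19,21,23,25,27,29,31): 0⊕1⊕1⊕1⊕0⊕1⊕1⊕1⊕1⊕0⊕0⊕1⊕0⊕1⊕1⊕0 = 0
s2 (pos 2,3,6,7,10,11,14,15,18,19,22,23,26,27,30,31): 1⊕1⊕1⊕1⊕0⊕1⊕1⊕1⊕0⊕0⊕0⊕1⊕0⊕1⊕0⊕0 = 1
s4 (pos 4,5,6,7,12,13,14,15,20,21,22,23,28,29,30,31): 1⊕1⊕1⊕1⊕0⊕1⊕1⊕1⊕1⊕0⊕0⊕1⊕1⊕1⊕0⊕0 = 1
s8 (pos 8,9,10,11,12,13,14,15,24,25,26,27,28,29,30,31): 1⊕0⊕0⊕1⊕0⊕1⊕1⊕1⊕0⊕0⊕0⊕1⊕1⊕1⊕0⊕0 = 0
s16 (pos 16,17,18,19,20,21,22,23,24,25,26,27,28,29,30,31): 1⊕1⊕0⊕0⊕1⊕0⊕0⊕1⊕0⊕0⊕0⊕1⊕1⊕1⊕0⊕0 = 1
Syndrome s16…s1 = 10110 → error at position 22.
Flip position 22: 0111111100101111100100100011100 → 0111111100101111100101100011100

0111111100101111100101100011100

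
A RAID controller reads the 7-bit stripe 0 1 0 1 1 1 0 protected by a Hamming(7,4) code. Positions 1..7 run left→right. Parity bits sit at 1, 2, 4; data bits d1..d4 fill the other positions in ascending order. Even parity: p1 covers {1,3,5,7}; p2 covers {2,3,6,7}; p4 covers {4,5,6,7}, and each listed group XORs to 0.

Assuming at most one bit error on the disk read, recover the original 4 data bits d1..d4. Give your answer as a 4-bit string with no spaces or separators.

0010

s1 (pos 1,3,5,7): 0⊕0⊕1⊕0 = 1
s2 (pos 2,3,6,7): 1⊕0⊕1⊕0 = 0
s4 (pos 4,5,6,7): 1⊕1⊕1⊕0 = 1
Syndrome s4…s1 = 101 → error at position 5.
Flip position 5: 0101110 → 0101010
Read data bits from positions 3,5,6,7: 0010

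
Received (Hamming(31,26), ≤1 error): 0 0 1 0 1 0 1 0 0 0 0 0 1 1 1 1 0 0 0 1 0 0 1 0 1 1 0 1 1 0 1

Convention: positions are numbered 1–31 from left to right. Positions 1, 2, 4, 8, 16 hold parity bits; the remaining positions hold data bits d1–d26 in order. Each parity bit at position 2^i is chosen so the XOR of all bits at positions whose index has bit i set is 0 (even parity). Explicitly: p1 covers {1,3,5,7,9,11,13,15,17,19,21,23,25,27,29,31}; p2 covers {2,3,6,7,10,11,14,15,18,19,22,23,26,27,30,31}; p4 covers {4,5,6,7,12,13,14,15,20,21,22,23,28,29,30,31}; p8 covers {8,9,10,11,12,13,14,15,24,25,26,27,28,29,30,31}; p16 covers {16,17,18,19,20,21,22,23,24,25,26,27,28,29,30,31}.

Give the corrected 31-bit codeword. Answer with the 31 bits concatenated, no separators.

0000101000001111000100101101101

s1 (pos 1,3,5,7,9,11,13,15,17,19,21,23,25,27,29,31): 0⊕1⊕1⊕1⊕0⊕0⊕1⊕1⊕0⊕0⊕0⊕1⊕1⊕0⊕1⊕1 = 1
s2 (pos 2,3,6,7,10,11,14,15,18,19,22,23,26,27,30,31): 0⊕1⊕0⊕1⊕0⊕0⊕1⊕1⊕0⊕0⊕0⊕1⊕1⊕0⊕0⊕1 = 1
s4 (pos 4,5,6,7,12,13,14,15,20,21,22,23,28,29,30,31): 0⊕1⊕0⊕1⊕0⊕1⊕1⊕1⊕1⊕0⊕0⊕1⊕1⊕1⊕0⊕1 = 0
s8 (pos 8,9,10,11,12,13,14,15,24,25,26,27,28,29,30,31): 0⊕0⊕0⊕0⊕0⊕1⊕1⊕1⊕0⊕1⊕1⊕0⊕1⊕1⊕0⊕1 = 0
s16 (pos 16,17,18,19,20,21,22,23,24,25,26,27,28,29,30,31): 1⊕0⊕0⊕0⊕1⊕0⊕0⊕1⊕0⊕1⊕1⊕0⊕1⊕1⊕0⊕1 = 0
Syndrome s16…s1 = 00011 → error at position 3.
Flip position 3: 0010101000001111000100101101101 → 0000101000001111000100101101101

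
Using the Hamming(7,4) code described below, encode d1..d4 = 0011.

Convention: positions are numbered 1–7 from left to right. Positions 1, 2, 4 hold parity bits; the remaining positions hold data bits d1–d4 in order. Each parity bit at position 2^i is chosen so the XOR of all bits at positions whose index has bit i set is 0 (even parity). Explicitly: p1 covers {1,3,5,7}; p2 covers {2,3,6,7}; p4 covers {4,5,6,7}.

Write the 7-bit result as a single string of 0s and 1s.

Place data at non-parity positions: p1 p2 0 p4 0 1 1
p1 (pos 1,3,5,7): XOR of data positions = 0⊕0⊕1 = 1
p2 (pos 2,3,6,7): XOR of data positions = 0⊕1⊕1 = 0
p4 (pos 4,5,6,7): XOR of data positions = 0⊕1⊕1 = 0
Codeword: 1000011

1000011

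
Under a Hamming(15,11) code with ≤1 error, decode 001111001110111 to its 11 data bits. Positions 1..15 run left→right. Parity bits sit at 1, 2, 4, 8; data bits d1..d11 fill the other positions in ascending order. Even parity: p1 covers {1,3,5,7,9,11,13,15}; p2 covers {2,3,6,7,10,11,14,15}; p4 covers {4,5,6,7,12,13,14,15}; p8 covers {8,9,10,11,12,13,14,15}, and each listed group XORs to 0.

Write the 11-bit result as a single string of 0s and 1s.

s1 (pos 1,3,5,7,9,11,13,15): 0⊕1⊕1⊕0⊕1⊕1⊕1⊕1 = 0
s2 (pos 2,3,6,7,10,11,14,15): 0⊕1⊕1⊕0⊕1⊕1⊕1⊕1 = 0
s4 (pos 4,5,6,7,12,13,14,15): 1⊕1⊕1⊕0⊕0⊕1⊕1⊕1 = 0
s8 (pos 8,9,10,11,12,13,14,15): 0⊕1⊕1⊕1⊕0⊕1⊕1⊕1 = 0
Syndrome s8…s1 = 0000 → no error.
Read data bits from positions 3,5,6,7,9,10,11,12,13,14,15: 11101110111

11101110111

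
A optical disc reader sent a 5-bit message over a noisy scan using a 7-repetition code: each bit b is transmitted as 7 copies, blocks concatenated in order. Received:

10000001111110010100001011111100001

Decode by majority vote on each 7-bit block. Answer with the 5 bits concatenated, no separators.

Block 1 (1000000): 1 one → 0
Block 2 (1111110): 6 ones → 1
Block 3 (0101000): 2 ones → 0
Block 4 (0101111): 5 ones → 1
Block 5 (1100001): 3 ones → 0

01010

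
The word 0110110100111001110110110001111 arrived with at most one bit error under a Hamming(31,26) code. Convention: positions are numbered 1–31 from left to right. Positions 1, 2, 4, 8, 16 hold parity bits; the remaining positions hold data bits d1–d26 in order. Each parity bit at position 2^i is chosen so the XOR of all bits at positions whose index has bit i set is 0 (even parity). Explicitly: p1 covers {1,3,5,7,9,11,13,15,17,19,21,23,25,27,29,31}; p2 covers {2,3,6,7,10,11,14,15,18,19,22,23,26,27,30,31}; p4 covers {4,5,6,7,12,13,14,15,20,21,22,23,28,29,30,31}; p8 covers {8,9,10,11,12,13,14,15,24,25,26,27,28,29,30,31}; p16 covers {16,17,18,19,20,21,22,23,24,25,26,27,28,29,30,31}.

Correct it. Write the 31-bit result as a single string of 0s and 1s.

s1 (pos 1,3,5,7,9,11,13,15,17,19,21,23,25,27,29,31): 0⊕1⊕1⊕0⊕0⊕1⊕1⊕0⊕1⊕0⊕1⊕1⊕0⊕0⊕1⊕1 = 1
s2 (pos 2,3,6,7,10,11,14,15,18,19,22,23,26,27,30,31): 1⊕1⊕1⊕0⊕0⊕1⊕0⊕0⊕1⊕0⊕0⊕1⊕0⊕0⊕1⊕1 = 0
s4 (pos 4,5,6,7,12,13,14,15,20,21,22,23,28,29,30,31): 0⊕1⊕1⊕0⊕1⊕1⊕0⊕0⊕1⊕1⊕0⊕1⊕1⊕1⊕1⊕1 = 1
s8 (pos 8,9,10,11,12,13,14,15,24,25,26,27,28,29,30,31): 1⊕0⊕0⊕1⊕1⊕1⊕0⊕0⊕1⊕0⊕0⊕0⊕1⊕1⊕1⊕1 = 1
s16 (pos 16,17,18,19,20,21,22,23,24,25,26,27,28,29,30,31): 1⊕1⊕1⊕0⊕1⊕1⊕0⊕1⊕1⊕0⊕0⊕0⊕1⊕1⊕1⊕1 = 1
Syndrome s16…s1 = 11101 → error at position 29.
Flip position 29: 0110110100111001110110110001111 → 0110110100111001110110110001011

0110110100111001110110110001011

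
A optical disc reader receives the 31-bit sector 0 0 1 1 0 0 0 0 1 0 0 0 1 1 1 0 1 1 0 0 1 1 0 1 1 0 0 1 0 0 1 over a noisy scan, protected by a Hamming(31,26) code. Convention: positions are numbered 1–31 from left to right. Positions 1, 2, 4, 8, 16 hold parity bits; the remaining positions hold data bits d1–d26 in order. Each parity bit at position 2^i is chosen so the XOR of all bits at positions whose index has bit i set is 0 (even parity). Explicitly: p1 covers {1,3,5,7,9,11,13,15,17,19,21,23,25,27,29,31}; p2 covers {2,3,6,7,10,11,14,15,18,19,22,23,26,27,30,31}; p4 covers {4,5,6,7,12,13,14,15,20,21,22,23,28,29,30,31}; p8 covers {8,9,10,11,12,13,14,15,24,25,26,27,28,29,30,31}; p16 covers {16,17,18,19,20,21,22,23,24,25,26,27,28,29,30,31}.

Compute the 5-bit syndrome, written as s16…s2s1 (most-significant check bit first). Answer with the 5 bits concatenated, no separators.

00000

s1 (pos 1,3,5,7,9,11,13,15,17,19,21,23,25,27,29,31): 0⊕1⊕0⊕0⊕1⊕0⊕1⊕1⊕1⊕0⊕1⊕0⊕1⊕0⊕0⊕1 = 0
s2 (pos 2,3,6,7,10,11,14,15,18,19,22,23,26,27,30,31): 0⊕1⊕0⊕0⊕0⊕0⊕1⊕1⊕1⊕0⊕1⊕0⊕0⊕0⊕0⊕1 = 0
s4 (pos 4,5,6,7,12,13,14,15,20,21,22,23,28,29,30,31): 1⊕0⊕0⊕0⊕0⊕1⊕1⊕1⊕0⊕1⊕1⊕0⊕1⊕0⊕0⊕1 = 0
s8 (pos 8,9,10,11,12,13,14,15,24,25,26,27,28,29,30,31): 0⊕1⊕0⊕0⊕0⊕1⊕1⊕1⊕1⊕1⊕0⊕0⊕1⊕0⊕0⊕1 = 0
s16 (pos 16,17,18,19,20,21,22,23,24,25,26,27,28,29,30,31): 0⊕1⊕1⊕0⊕0⊕1⊕1⊕0⊕1⊕1⊕0⊕0⊕1⊕0⊕0⊕1 = 0
Syndrome s16…s1 = 00000 → no error.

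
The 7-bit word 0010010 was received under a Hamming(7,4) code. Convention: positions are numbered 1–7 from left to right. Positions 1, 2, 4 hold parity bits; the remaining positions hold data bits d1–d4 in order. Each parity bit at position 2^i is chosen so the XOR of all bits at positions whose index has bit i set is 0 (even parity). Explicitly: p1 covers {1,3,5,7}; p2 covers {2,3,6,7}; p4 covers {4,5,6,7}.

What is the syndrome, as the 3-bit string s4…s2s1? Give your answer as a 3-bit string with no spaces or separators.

101

s1 (pos 1,3,5,7): 0⊕1⊕0⊕0 = 1
s2 (pos 2,3,6,7): 0⊕1⊕1⊕0 = 0
s4 (pos 4,5,6,7): 0⊕0⊕1⊕0 = 1
Syndrome s4…s1 = 101 → error at position 5.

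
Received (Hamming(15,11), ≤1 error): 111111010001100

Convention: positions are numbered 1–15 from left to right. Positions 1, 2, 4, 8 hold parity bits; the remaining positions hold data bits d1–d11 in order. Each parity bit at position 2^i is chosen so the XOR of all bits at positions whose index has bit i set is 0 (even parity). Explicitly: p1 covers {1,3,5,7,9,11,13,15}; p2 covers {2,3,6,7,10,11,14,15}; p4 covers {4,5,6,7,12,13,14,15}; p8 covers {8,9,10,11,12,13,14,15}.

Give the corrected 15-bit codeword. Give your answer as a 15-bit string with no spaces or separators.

s1 (pos 1,3,5,7,9,11,13,15): 1⊕1⊕1⊕0⊕0⊕0⊕1⊕0 = 0
s2 (pos 2,3,6,7,10,11,14,15): 1⊕1⊕1⊕0⊕0⊕0⊕0⊕0 = 1
s4 (pos 4,5,6,7,12,13,14,15): 1⊕1⊕1⊕0⊕1⊕1⊕0⊕0 = 1
s8 (pos 8,9,10,11,12,13,14,15): 1⊕0⊕0⊕0⊕1⊕1⊕0⊕0 = 1
Syndrome s8…s1 = 1110 → error at position 14.
Flip position 14: 111111010001100 → 111111010001110

111111010001110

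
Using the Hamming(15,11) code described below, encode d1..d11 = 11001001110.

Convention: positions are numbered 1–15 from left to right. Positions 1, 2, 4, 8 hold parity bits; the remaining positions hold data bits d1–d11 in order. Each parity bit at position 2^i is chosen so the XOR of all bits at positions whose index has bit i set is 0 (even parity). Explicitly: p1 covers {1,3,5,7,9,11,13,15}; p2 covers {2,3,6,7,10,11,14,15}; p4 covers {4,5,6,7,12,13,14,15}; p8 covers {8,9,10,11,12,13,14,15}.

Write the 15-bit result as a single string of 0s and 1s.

Place data at non-parity positions: p1 p2 1 p4 1 0 0 p8 1 0 0 1 1 1 0
p1 (pos 1,3,5,7,9,11,13,15): XOR of data positions = 1⊕1⊕0⊕1⊕0⊕1⊕0 = 0
p2 (pos 2,3,6,7,10,11,14,15): XOR of data positions = 1⊕0⊕0⊕0⊕0⊕1⊕0 = 0
p4 (pos 4,5,6,7,12,13,14,15): XOR of data positions = 1⊕0⊕0⊕1⊕1⊕1⊕0 = 0
p8 (pos 8,9,10,11,12,13,14,15): XOR of data positions = 1⊕0⊕0⊕1⊕1⊕1⊕0 = 0
Codeword: 001010001001110

001010001001110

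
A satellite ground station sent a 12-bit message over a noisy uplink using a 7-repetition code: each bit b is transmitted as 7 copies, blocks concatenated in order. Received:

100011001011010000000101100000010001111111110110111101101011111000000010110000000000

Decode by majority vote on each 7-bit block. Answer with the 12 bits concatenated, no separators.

010001111000

Block 1 (1000110): 3 ones → 0
Block 2 (0101101): 4 ones → 1
Block 3 (0000000): 0 ones → 0
Block 4 (1011000): 3 ones → 0
Block 5 (0001000): 1 one → 0
Block 6 (1111111): 7 ones → 1
Block 7 (1101101): 5 ones → 1
Block 8 (1110110): 5 ones → 1
Block 9 (1011111): 6 ones → 1
Block 10 (0000000): 0 ones → 0
Block 11 (1011000): 3 ones → 0
Block 12 (0000000): 0 ones → 0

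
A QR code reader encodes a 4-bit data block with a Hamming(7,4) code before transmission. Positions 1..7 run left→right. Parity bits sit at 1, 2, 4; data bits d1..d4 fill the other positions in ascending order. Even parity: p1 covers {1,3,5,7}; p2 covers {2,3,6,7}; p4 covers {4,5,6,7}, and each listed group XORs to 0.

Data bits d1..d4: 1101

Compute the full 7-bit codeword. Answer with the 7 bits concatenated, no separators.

Place data at non-parity positions: p1 p2 1 p4 1 0 1
p1 (pos 1,3,5,7): XOR of data positions = 1⊕1⊕1 = 1
p2 (pos 2,3,6,7): XOR of data positions = 1⊕0⊕1 = 0
p4 (pos 4,5,6,7): XOR of data positions = 1⊕0⊕1 = 0
Codeword: 1010101

1010101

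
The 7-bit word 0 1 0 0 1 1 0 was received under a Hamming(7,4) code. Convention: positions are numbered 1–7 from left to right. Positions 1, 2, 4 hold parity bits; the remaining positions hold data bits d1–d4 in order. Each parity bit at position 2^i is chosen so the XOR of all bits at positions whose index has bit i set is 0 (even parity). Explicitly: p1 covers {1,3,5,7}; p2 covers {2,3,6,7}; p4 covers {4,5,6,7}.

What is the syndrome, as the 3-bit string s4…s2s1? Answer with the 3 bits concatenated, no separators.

s1 (pos 1,3,5,7): 0⊕0⊕1⊕0 = 1
s2 (pos 2,3,6,7): 1⊕0⊕1⊕0 = 0
s4 (pos 4,5,6,7): 0⊕1⊕1⊕0 = 0
Syndrome s4…s1 = 001 → error at position 1.

001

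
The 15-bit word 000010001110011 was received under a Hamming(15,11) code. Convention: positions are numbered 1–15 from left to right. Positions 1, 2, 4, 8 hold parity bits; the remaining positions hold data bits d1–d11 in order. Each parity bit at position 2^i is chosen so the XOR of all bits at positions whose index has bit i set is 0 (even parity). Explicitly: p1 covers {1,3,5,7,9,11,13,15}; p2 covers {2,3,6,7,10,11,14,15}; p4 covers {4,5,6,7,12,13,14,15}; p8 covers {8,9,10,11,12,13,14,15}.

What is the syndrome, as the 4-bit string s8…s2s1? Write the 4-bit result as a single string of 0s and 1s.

s1 (pos 1,3,5,7,9,11,13,15): 0⊕0⊕1⊕0⊕1⊕1⊕0⊕1 = 0
s2 (pos 2,3,6,7,10,11,14,15): 0⊕0⊕0⊕0⊕1⊕1⊕1⊕1 = 0
s4 (pos 4,5,6,7,12,13,14,15): 0⊕1⊕0⊕0⊕0⊕0⊕1⊕1 = 1
s8 (pos 8,9,10,11,12,13,14,15): 0⊕1⊕1⊕1⊕0⊕0⊕1⊕1 = 1
Syndrome s8…s1 = 1100 → error at position 12.

1100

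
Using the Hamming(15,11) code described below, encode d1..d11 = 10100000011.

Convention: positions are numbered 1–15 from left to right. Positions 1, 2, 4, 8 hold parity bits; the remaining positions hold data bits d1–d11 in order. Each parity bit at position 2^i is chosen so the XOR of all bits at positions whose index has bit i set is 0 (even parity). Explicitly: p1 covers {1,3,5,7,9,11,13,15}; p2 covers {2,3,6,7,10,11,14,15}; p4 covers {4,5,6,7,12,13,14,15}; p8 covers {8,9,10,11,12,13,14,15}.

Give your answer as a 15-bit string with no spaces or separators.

001101000000011

Place data at non-parity positions: p1 p2 1 p4 0 1 0 p8 0 0 0 0 0 1 1
p1 (pos 1,3,5,7,9,11,13,15): XOR of data positions = 1⊕0⊕0⊕0⊕0⊕0⊕1 = 0
p2 (pos 2,3,6,7,10,11,14,15): XOR of data positions = 1⊕1⊕0⊕0⊕0⊕1⊕1 = 0
p4 (pos 4,5,6,7,12,13,14,15): XOR of data positions = 0⊕1⊕0⊕0⊕0⊕1⊕1 = 1
p8 (pos 8,9,10,11,12,13,14,15): XOR of data positions = 0⊕0⊕0⊕0⊕0⊕1⊕1 = 0
Codeword: 001101000000011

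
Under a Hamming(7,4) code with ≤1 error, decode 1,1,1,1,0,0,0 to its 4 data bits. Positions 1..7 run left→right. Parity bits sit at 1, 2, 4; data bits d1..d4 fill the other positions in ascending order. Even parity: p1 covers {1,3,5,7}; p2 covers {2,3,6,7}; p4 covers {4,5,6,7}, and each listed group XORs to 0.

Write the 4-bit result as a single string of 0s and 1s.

1000

s1 (pos 1,3,5,7): 1⊕1⊕0⊕0 = 0
s2 (pos 2,3,6,7): 1⊕1⊕0⊕0 = 0
s4 (pos 4,5,6,7): 1⊕0⊕0⊕0 = 1
Syndrome s4…s1 = 100 → error at position 4.
Flip position 4: 1111000 → 1110000
Read data bits from positions 3,5,6,7: 1000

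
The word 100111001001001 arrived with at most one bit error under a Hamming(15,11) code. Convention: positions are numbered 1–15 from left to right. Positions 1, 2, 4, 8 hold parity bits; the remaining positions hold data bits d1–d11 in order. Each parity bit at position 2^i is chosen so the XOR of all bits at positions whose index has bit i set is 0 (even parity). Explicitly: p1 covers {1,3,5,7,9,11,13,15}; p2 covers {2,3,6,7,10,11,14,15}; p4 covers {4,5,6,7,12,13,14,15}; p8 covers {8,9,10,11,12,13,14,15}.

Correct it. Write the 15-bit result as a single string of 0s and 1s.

100111001000001

s1 (pos 1,3,5,7,9,11,13,15): 1⊕0⊕1⊕0⊕1⊕0⊕0⊕1 = 0
s2 (pos 2,3,6,7,10,11,14,15): 0⊕0⊕1⊕0⊕0⊕0⊕0⊕1 = 0
s4 (pos 4,5,6,7,12,13,14,15): 1⊕1⊕1⊕0⊕1⊕0⊕0⊕1 = 1
s8 (pos 8,9,10,11,12,13,14,15): 0⊕1⊕0⊕0⊕1⊕0⊕0⊕1 = 1
Syndrome s8…s1 = 1100 → error at position 12.
Flip position 12: 100111001001001 → 100111001000001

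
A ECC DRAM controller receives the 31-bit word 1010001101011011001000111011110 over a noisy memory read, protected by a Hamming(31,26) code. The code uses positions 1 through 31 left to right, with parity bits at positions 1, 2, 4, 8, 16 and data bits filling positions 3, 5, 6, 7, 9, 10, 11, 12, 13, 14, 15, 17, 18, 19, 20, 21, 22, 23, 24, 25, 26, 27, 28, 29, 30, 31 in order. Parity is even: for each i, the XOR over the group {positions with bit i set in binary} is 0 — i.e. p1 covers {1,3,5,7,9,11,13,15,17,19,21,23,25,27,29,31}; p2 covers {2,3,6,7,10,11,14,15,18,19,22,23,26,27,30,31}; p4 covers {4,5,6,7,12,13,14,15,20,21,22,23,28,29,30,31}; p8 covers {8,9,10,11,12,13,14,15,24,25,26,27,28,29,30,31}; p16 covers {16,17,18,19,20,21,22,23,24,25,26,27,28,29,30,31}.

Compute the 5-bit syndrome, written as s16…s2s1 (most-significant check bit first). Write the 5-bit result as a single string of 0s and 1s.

11000

s1 (pos 1,3,5,7,9,11,13,15,17,19,21,23,25,27,29,31): 1⊕1⊕0⊕1⊕0⊕0⊕1⊕1⊕0⊕1⊕0⊕1⊕1⊕1⊕1⊕0 = 0
s2 (pos 2,3,6,7,10,11,14,15,18,19,22,23,26,27,30,31): 0⊕1⊕0⊕1⊕1⊕0⊕0⊕1⊕0⊕1⊕0⊕1⊕0⊕1⊕1⊕0 = 0
s4 (pos 4,5,6,7,12,13,14,15,20,21,22,23,28,29,30,31): 0⊕0⊕0⊕1⊕1⊕1⊕0⊕1⊕0⊕0⊕0⊕1⊕1⊕1⊕1⊕0 = 0
s8 (pos 8,9,10,11,12,13,14,15,24,25,26,27,28,29,30,31): 1⊕0⊕1⊕0⊕1⊕1⊕0⊕1⊕1⊕1⊕0⊕1⊕1⊕1⊕1⊕0 = 1
s16 (pos 16,17,18,19,20,21,22,23,24,25,26,27,28,29,30,31): 1⊕0⊕0⊕1⊕0⊕0⊕0⊕1⊕1⊕1⊕0⊕1⊕1⊕1⊕1⊕0 = 1
Syndrome s16…s1 = 11000 → error at position 24.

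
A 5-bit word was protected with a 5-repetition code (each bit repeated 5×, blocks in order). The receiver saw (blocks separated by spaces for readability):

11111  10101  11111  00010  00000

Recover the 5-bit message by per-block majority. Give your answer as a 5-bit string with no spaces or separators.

Block 1 (11111): 5 ones → 1
Block 2 (10101): 3 ones → 1
Block 3 (11111): 5 ones → 1
Block 4 (00010): 1 one → 0
Block 5 (00000): 0 ones → 0

11100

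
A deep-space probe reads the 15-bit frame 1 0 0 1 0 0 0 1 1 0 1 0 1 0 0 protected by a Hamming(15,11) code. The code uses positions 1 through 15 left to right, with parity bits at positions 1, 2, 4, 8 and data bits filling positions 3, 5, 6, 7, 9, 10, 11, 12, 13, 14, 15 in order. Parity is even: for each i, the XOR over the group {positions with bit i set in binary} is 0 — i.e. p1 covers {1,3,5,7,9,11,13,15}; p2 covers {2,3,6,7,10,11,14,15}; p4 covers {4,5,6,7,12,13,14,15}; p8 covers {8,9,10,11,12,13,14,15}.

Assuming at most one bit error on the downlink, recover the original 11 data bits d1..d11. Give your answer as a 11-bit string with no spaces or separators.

s1 (pos 1,3,5,7,9,11,13,15): 1⊕0⊕0⊕0⊕1⊕1⊕1⊕0 = 0
s2 (pos 2,3,6,7,10,11,14,15): 0⊕0⊕0⊕0⊕0⊕1⊕0⊕0 = 1
s4 (pos 4,5,6,7,12,13,14,15): 1⊕0⊕0⊕0⊕0⊕1⊕0⊕0 = 0
s8 (pos 8,9,10,11,12,13,14,15): 1⊕1⊕0⊕1⊕0⊕1⊕0⊕0 = 0
Syndrome s8…s1 = 0010 → error at position 2.
Flip position 2: 100100011010100 → 110100011010100
Read data bits from positions 3,5,6,7,9,10,11,12,13,14,15: 00001010100

00001010100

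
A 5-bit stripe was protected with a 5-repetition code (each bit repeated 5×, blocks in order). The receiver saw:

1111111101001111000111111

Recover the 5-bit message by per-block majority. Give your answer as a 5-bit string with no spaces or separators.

Block 1 (11111): 5 ones → 1
Block 2 (11101): 4 ones → 1
Block 3 (00111): 3 ones → 1
Block 4 (10001): 2 ones → 0
Block 5 (11111): 5 ones → 1

11101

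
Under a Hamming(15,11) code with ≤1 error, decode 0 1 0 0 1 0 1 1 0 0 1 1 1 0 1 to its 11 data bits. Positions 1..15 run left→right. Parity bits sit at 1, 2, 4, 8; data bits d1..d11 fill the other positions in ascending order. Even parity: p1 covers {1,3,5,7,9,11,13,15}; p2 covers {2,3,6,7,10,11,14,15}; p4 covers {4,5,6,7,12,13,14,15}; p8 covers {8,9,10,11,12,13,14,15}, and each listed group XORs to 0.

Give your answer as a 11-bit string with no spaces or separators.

01010011001

s1 (pos 1,3,5,7,9,11,13,15): 0⊕0⊕1⊕1⊕0⊕1⊕1⊕1 = 1
s2 (pos 2,3,6,7,10,11,14,15): 1⊕0⊕0⊕1⊕0⊕1⊕0⊕1 = 0
s4 (pos 4,5,6,7,12,13,14,15): 0⊕1⊕0⊕1⊕1⊕1⊕0⊕1 = 1
s8 (pos 8,9,10,11,12,13,14,15): 1⊕0⊕0⊕1⊕1⊕1⊕0⊕1 = 1
Syndrome s8…s1 = 1101 → error at position 13.
Flip position 13: 010010110011101 → 010010110011001
Read data bits from positions 3,5,6,7,9,10,11,12,13,14,15: 01010011001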